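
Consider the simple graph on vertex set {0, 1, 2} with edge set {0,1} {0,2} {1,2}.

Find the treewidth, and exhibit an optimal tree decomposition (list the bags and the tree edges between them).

With just one bag of size 3, the width is 3 − 1 = 2, so tw(G) ≤ 2. Conversely, {0, 1, 2} is a clique of size 3, and the vertices of any clique must share a bag in every tree decomposition; so some bag has ≥ 3 vertices and tw(G) ≥ 2. Hence tw(G) = 2 exactly.

Treewidth 2.
One such decomposition:
Bags: B1 = {0, 1, 2}
Tree: (single bag)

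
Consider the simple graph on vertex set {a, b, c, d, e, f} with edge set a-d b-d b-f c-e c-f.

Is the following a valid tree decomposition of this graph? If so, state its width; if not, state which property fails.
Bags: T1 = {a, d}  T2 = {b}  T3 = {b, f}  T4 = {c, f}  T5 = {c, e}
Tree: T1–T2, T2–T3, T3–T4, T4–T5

No — edge (d,b) lies in no bag.

A tree decomposition must satisfy three properties: every vertex lies in some bag; for every edge, both endpoints lie together in some bag; and for every vertex, the bags containing it form a connected subtree. Here edge (d,b) lies in no bag, so the decomposition is invalid.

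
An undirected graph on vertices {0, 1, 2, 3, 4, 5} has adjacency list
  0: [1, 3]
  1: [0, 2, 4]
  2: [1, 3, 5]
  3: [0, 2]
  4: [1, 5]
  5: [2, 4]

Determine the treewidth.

A width-2 tree decomposition is:
Bags: B1 = {1, 4, 5}  B2 = {1, 2, 5}  B3 = {0, 1, 2}  B4 = {0, 2, 3}
Tree: B1–B2, B2–B3, B3–B4
Every bag has size at most 3, so the width is 3 − 1 = 2 and tw(G) ≤ 2. Since 4–5–2–1–4 is a cycle in G, G is not acyclic. Forests are exactly the graphs of treewidth ≤ 1, so tw(G) ≥ 2. Combining the bounds, tw(G) = 2.

2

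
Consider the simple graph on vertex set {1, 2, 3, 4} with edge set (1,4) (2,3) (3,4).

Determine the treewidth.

1

A width-1 tree decomposition is:
Bags: B1 = {2, 3}  B2 = {3, 4}  B3 = {1, 4}
Tree: B1–B2, B2–B3
The largest bag has 2 vertices, giving width 1; this decomposition certifies tw(G) ≤ 1. Any graph with an edge has treewidth ≥ 1, and G has the edge 2–3. The upper and lower bounds meet at 1, so that is the treewidth.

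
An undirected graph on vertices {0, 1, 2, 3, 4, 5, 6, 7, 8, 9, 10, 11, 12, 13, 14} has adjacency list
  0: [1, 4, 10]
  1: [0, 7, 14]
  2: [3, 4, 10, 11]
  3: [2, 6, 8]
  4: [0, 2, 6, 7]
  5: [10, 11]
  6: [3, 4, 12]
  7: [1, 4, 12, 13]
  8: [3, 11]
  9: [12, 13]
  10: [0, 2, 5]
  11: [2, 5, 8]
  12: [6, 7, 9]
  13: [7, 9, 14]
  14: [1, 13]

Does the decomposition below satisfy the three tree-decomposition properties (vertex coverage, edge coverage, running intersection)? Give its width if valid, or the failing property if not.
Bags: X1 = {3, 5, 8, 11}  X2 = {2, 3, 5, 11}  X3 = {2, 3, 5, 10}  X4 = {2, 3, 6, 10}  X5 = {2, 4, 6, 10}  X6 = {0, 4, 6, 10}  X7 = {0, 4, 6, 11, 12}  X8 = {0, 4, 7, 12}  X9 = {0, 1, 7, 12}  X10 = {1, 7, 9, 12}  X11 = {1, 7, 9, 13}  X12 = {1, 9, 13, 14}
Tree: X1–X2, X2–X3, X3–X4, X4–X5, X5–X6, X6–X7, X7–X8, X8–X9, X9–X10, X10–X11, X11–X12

A tree decomposition must satisfy three properties: every vertex lies in some bag; for every edge, both endpoints lie together in some bag; and for every vertex, the bags containing it form a connected subtree. Here bags containing vertex 11 are not connected in the tree, so the decomposition is invalid.

No — bags containing vertex 11 are not connected in the tree.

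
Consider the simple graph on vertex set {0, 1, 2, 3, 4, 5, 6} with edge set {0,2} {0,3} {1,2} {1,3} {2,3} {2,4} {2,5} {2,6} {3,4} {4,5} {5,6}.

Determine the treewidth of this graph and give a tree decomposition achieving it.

Treewidth 2.
Bags: B1 = {2, 3, 4}  B2 = {0, 2, 3}  B3 = {2, 4, 5}  B4 = {2, 5, 6}  B5 = {1, 2, 3}
Tree: B1–B2, B1–B3, B3–B4, B2–B5

Every bag has size at most 3, so the width is 3 − 1 = 2 and tw(G) ≤ 2. On the other hand G contains the 3-clique {0, 2, 3}. A clique must lie in a single bag of any decomposition, so no decomposition can have width below 2. Therefore the treewidth is 2.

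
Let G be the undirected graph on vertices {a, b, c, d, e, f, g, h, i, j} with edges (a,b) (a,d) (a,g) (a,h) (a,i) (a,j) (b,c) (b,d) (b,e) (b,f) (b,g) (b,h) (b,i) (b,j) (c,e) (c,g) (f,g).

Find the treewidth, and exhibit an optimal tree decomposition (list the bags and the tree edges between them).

Treewidth 2.
Bags: B1 = {a, b, g}  B2 = {a, b, i}  B3 = {b, f, g}  B4 = {a, b, j}  B5 = {a, b, d}  B6 = {a, b, h}  B7 = {b, c, g}  B8 = {b, c, e}
Tree: B1–B2, B1–B3, B1–B4, B1–B5, B2–B6, B3–B7, B7–B8

Every bag has size at most 3, so the width is 3 − 1 = 2 and tw(G) ≤ 2. For the lower bound, the 3 vertices {a, b, d} are pairwise adjacent, and any tree decomposition puts a clique entirely inside one bag — forcing width ≥ 2. The upper and lower bounds meet at 2, so that is the treewidth.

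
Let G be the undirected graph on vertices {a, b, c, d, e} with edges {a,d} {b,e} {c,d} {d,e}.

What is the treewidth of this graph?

1

A width-1 tree decomposition is:
Bags: B1 = {a, d}  B2 = {d, e}  B3 = {b, e}  B4 = {c, d}
Tree: B1–B2, B2–B3, B1–B4
Every bag has size at most 2, so the width is 2 − 1 = 1 and tw(G) ≤ 1. Since G has at least one edge (e.g. a–d), it is not an edgeless graph, so tw(G) ≥ 1. Hence tw(G) = 1 exactly.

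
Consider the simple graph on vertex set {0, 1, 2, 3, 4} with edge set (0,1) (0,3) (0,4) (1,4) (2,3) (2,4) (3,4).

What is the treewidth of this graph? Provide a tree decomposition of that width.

Each bag holds 3 vertices, so the decomposition has width 2, which upper-bounds the treewidth. For the lower bound, the 3 vertices {0, 1, 4} are pairwise adjacent, and any tree decomposition puts a clique entirely inside one bag — forcing width ≥ 2. Combining the bounds, tw(G) = 2.

Treewidth 2.
One such decomposition:
Bags: B1 = {0, 1, 4}  B2 = {0, 3, 4}  B3 = {2, 3, 4}
Tree: B1–B2, B2–B3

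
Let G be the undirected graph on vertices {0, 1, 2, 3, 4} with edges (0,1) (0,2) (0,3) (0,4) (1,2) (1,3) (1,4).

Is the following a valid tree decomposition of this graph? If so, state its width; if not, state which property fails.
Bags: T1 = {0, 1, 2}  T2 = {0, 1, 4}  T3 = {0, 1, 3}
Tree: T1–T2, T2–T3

Every vertex of G appears in some bag (union = {0, 1, 2, 3, 4}); every edge is covered by a bag; and for each vertex v the set of bags containing v is connected in the bag tree. The decomposition is therefore valid. The largest bag has 3 vertices, so the width is 2.

Yes; width 2.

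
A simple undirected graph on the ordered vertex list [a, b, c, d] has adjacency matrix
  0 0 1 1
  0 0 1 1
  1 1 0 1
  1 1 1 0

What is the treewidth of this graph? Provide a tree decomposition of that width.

Treewidth 2.
One such decomposition:
Bags: B1 = {a, c, d}  B2 = {b, c, d}
Tree: B1–B2

The largest bag has 3 vertices, giving width 2; this decomposition certifies tw(G) ≤ 2. For the lower bound, the 3 vertices {a, c, d} are pairwise adjacent, and any tree decomposition puts a clique entirely inside one bag — forcing width ≥ 2. The upper and lower bounds meet at 2, so that is the treewidth.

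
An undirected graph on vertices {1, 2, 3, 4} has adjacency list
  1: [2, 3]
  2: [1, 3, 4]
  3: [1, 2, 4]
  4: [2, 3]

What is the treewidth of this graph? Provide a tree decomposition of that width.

Each bag holds 3 vertices, so the decomposition has width 2, which upper-bounds the treewidth. Conversely, {1, 2, 3} is a clique of size 3, and the vertices of any clique must share a bag in every tree decomposition; so some bag has ≥ 3 vertices and tw(G) ≥ 2. Hence tw(G) = 2 exactly.

Treewidth 2.
One such decomposition:
Bags: B1 = {2, 3, 4}  B2 = {1, 2, 3}
Tree: B1–B2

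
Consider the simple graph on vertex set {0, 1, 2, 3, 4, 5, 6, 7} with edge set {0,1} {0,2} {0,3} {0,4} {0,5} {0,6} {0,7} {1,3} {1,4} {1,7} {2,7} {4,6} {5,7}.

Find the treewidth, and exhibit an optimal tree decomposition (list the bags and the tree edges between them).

Treewidth 2.
Bags: B1 = {0, 1, 7}  B2 = {0, 2, 7}  B3 = {0, 5, 7}  B4 = {0, 1, 3}  B5 = {0, 1, 4}  B6 = {0, 4, 6}
Tree: B1–B2, B2–B3, B1–B4, B4–B5, B5–B6

The largest bag has 3 vertices, giving width 2; this decomposition certifies tw(G) ≤ 2. On the other hand G contains the 3-clique {0, 1, 3}. A clique must lie in a single bag of any decomposition, so no decomposition can have width below 2. Combining the bounds, tw(G) = 2.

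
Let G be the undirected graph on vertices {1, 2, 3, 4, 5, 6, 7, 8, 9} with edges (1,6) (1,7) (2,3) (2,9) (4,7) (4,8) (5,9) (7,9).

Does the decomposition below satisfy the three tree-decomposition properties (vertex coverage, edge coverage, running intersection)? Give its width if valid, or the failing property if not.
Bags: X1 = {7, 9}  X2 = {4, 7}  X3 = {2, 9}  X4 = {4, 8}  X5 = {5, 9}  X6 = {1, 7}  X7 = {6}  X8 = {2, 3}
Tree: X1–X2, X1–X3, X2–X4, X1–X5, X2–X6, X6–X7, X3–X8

A tree decomposition must satisfy three properties: every vertex lies in some bag; for every edge, both endpoints lie together in some bag; and for every vertex, the bags containing it form a connected subtree. Here edge (1,6) lies in no bag, so the decomposition is invalid.

No — edge (1,6) lies in no bag.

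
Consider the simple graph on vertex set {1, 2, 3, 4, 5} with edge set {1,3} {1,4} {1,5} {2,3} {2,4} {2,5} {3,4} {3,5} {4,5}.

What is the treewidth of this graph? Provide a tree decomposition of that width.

Every bag has size at most 4, so the width is 4 − 1 = 3 and tw(G) ≤ 3. On the other hand G contains the 4-clique {1, 3, 4, 5}. A clique must lie in a single bag of any decomposition, so no decomposition can have width below 3. Hence tw(G) = 3 exactly.

Treewidth 3.
One such decomposition:
Bags: B1 = {1, 3, 4, 5}  B2 = {2, 3, 4, 5}
Tree: B1–B2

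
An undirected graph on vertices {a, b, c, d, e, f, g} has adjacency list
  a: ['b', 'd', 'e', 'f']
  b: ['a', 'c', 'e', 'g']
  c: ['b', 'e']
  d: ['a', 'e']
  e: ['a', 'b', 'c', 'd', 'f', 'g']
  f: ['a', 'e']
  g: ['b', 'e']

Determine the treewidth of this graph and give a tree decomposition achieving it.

Treewidth 2.
Bags: B1 = {b, c, e}  B2 = {a, b, e}  B3 = {b, e, g}  B4 = {a, d, e}  B5 = {a, e, f}
Tree: B1–B2, B1–B3, B2–B4, B2–B5

Each bag holds 3 vertices, so the decomposition has width 2, which upper-bounds the treewidth. On the other hand G contains the 3-clique {a, d, e}. A clique must lie in a single bag of any decomposition, so no decomposition can have width below 2. The upper and lower bounds meet at 2, so that is the treewidth.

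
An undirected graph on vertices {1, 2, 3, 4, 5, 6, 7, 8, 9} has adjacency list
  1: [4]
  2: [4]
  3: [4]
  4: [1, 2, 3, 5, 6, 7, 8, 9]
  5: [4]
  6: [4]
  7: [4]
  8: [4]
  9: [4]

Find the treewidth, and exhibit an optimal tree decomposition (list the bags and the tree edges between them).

Treewidth 1.
One such decomposition:
Bags: B1 = {2, 4}  B2 = {4, 9}  B3 = {4, 7}  B4 = {1, 4}  B5 = {4, 8}  B6 = {4, 5}  B7 = {4, 6}  B8 = {3, 4}
Tree: B1–B2, B2–B3, B2–B4, B1–B5, B4–B6, B2–B7, B3–B8

Every bag has size at most 2, so the width is 2 − 1 = 1 and tw(G) ≤ 1. Any graph with an edge has treewidth ≥ 1, and G has the edge 4–2. The upper and lower bounds meet at 1, so that is the treewidth.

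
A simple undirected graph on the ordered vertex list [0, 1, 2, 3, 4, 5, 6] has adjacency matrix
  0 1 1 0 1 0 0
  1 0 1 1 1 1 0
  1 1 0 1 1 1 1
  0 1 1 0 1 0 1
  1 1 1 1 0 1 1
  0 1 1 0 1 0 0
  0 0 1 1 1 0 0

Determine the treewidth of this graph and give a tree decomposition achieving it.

The largest bag has 4 vertices, giving width 3; this decomposition certifies tw(G) ≤ 3. For the lower bound, the 4 vertices {0, 1, 2, 4} are pairwise adjacent, and any tree decomposition puts a clique entirely inside one bag — forcing width ≥ 3. The upper and lower bounds meet at 3, so that is the treewidth.

Treewidth 3.
Bags: B1 = {1, 2, 4, 5}  B2 = {0, 1, 2, 4}  B3 = {1, 2, 3, 4}  B4 = {2, 3, 4, 6}
Tree: B1–B2, B2–B3, B3–B4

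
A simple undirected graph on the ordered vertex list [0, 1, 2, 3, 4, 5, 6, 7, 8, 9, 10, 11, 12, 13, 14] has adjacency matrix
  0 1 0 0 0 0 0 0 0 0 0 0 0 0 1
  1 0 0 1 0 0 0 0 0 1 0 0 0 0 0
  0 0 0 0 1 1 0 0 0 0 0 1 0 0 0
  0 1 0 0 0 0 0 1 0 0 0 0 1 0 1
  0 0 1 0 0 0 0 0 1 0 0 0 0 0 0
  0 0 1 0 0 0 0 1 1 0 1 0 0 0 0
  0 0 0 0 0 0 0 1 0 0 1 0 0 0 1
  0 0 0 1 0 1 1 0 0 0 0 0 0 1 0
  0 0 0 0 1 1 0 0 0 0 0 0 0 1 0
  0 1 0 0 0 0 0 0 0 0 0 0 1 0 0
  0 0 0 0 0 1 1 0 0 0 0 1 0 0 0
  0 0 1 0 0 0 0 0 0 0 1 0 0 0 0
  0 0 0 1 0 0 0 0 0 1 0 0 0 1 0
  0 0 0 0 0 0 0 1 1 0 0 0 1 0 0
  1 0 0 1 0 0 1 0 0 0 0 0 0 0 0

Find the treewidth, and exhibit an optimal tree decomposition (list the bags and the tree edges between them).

Treewidth 3.
One such decomposition:
Bags: B1 = {0, 1, 9, 14}  B2 = {1, 3, 9, 14}  B3 = {3, 9, 12, 14}  B4 = {3, 6, 12, 14}  B5 = {3, 6, 7, 12}  B6 = {6, 7, 12, 13}  B7 = {6, 7, 10, 13}  B8 = {5, 7, 10, 13}  B9 = {5, 8, 10, 13}  B10 = {5, 8, 10, 11}  B11 = {2, 5, 8, 11}  B12 = {2, 4, 8, 11}
Tree: B1–B2, B2–B3, B3–B4, B4–B5, B5–B6, B6–B7, B7–B8, B8–B9, B9–B10, B10–B11, B11–B12

The largest bag has 4 vertices, giving width 3; this decomposition certifies tw(G) ≤ 3. For the lower bound: the 4 vertex sets {0,1,9}, {14}, {3}, {6,7,12,13} are disjoint, each induces a connected subgraph, and every pair is joined by at least one edge of G. Contracting each set to a single vertex therefore yields K_{4} as a minor, and since treewidth is minor-monotone, tw(G) ≥ tw(K_{4}) = 3. Hence tw(G) = 3 exactly.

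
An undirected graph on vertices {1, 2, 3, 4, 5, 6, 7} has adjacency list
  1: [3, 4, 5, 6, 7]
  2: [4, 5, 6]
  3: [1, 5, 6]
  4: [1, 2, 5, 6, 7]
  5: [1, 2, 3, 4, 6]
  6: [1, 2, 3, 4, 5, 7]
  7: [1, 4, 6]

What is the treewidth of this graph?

A width-3 tree decomposition is:
Bags: B1 = {1, 4, 5, 6}  B2 = {2, 4, 5, 6}  B3 = {1, 3, 5, 6}  B4 = {1, 4, 6, 7}
Tree: B1–B2, B1–B3, B1–B4
Each bag holds 4 vertices, so the decomposition has width 3, which upper-bounds the treewidth. On the other hand G contains the 4-clique {1, 3, 5, 6}. A clique must lie in a single bag of any decomposition, so no decomposition can have width below 3. The upper and lower bounds meet at 3, so that is the treewidth.

3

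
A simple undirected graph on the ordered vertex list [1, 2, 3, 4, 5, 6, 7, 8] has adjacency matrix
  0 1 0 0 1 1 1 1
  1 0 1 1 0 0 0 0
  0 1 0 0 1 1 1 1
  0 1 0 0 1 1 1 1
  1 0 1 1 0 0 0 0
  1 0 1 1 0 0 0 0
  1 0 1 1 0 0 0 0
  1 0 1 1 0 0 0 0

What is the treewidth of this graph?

A width-3 tree decomposition is:
Bags: B1 = {1, 3, 4, 5}  B2 = {1, 3, 4, 8}  B3 = {1, 2, 3, 4}  B4 = {1, 3, 4, 7}  B5 = {1, 3, 4, 6}
Tree: B1–B2, B2–B3, B3–B4, B4–B5
Each bag holds 4 vertices, so the decomposition has width 3, which upper-bounds the treewidth. For the lower bound: the 4 vertex sets {1,5}, {3,8}, {4}, {2} are disjoint, each induces a connected subgraph, and every pair is joined by at least one edge of G. Contracting each set to a single vertex therefore yields K_{4} as a minor, and since treewidth is minor-monotone, tw(G) ≥ tw(K_{4}) = 3. The upper and lower bounds meet at 3, so that is the treewidth.

3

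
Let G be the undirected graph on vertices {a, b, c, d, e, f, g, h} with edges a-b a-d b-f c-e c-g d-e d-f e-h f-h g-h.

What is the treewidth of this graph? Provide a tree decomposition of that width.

Every bag has size at most 3, so the width is 3 − 1 = 2 and tw(G) ≤ 2. Since g–c–e–h–g is a cycle in G, G is not acyclic. Forests are exactly the graphs of treewidth ≤ 1, so tw(G) ≥ 2. Therefore the treewidth is 2.

Treewidth 2.
One optimal decomposition is:
Bags: B1 = {c, g, h}  B2 = {c, e, h}  B3 = {e, f, h}  B4 = {d, e, f}  B5 = {b, d, f}  B6 = {a, b, d}
Tree: B1–B2, B2–B3, B3–B4, B4–B5, B5–B6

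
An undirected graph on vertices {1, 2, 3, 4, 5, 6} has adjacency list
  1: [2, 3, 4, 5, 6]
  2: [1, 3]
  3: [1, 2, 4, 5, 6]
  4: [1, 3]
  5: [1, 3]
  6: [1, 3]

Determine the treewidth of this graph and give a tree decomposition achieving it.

Treewidth 2.
One such decomposition:
Bags: B1 = {1, 3, 4}  B2 = {1, 2, 3}  B3 = {1, 3, 6}  B4 = {1, 3, 5}
Tree: B1–B2, B1–B3, B1–B4

Every bag has size at most 3, so the width is 3 − 1 = 2 and tw(G) ≤ 2. For the lower bound, the 3 vertices {1, 2, 3} are pairwise adjacent, and any tree decomposition puts a clique entirely inside one bag — forcing width ≥ 2. The upper and lower bounds meet at 2, so that is the treewidth.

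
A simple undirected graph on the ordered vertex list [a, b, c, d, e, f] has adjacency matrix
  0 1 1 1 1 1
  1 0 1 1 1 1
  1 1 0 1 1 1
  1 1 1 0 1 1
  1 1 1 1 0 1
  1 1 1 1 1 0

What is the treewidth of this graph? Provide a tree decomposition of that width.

With just one bag of size 6, the width is 6 − 1 = 5, so tw(G) ≤ 5. Conversely, {a, b, c, d, e, f} is a clique of size 6, and the vertices of any clique must share a bag in every tree decomposition; so some bag has ≥ 6 vertices and tw(G) ≥ 5. The upper and lower bounds meet at 5, so that is the treewidth.

Treewidth 5.
One optimal decomposition is:
Bags: B1 = {a, b, c, d, e, f}
Tree: (single bag)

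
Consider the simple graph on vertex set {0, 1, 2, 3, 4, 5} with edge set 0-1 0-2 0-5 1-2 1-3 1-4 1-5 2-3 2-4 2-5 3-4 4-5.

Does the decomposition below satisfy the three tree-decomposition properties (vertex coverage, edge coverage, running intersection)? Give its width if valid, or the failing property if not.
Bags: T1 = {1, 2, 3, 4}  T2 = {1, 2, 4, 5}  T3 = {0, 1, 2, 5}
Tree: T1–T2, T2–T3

Yes; width 3.

Vertex coverage: the bags together contain {0, 1, 2, 3, 4, 5}, the full vertex set. Edge coverage: each edge of G has both endpoints in at least one bag. Running intersection: for every vertex, the bags containing it form a connected subtree. All three properties hold, so this is a valid tree decomposition of width max|bag| − 1 = 3, and hence tw(G) ≤ 3.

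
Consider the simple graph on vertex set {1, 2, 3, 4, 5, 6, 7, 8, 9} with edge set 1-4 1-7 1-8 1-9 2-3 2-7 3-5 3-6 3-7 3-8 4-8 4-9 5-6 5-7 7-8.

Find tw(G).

A width-2 tree decomposition is:
Bags: B1 = {3, 7, 8}  B2 = {3, 5, 7}  B3 = {3, 5, 6}  B4 = {2, 3, 7}  B5 = {1, 7, 8}  B6 = {1, 4, 8}  B7 = {1, 4, 9}
Tree: B1–B2, B2–B3, B2–B4, B1–B5, B5–B6, B6–B7
Every bag has size at most 3, so the width is 3 − 1 = 2 and tw(G) ≤ 2. For the lower bound, the 3 vertices {1, 4, 8} are pairwise adjacent, and any tree decomposition puts a clique entirely inside one bag — forcing width ≥ 2. Combining the bounds, tw(G) = 2.

2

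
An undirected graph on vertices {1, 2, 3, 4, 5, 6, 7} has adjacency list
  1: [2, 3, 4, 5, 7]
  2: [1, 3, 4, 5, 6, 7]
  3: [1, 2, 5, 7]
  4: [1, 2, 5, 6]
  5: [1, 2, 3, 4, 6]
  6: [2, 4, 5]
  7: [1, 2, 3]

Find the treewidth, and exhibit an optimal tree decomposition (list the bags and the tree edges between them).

Every bag has size at most 4, so the width is 4 − 1 = 3 and tw(G) ≤ 3. On the other hand G contains the 4-clique {1, 2, 3, 5}. A clique must lie in a single bag of any decomposition, so no decomposition can have width below 3. Hence tw(G) = 3 exactly.

Treewidth 3.
One optimal decomposition is:
Bags: B1 = {1, 2, 3, 5}  B2 = {1, 2, 3, 7}  B3 = {1, 2, 4, 5}  B4 = {2, 4, 5, 6}
Tree: B1–B2, B1–B3, B3–B4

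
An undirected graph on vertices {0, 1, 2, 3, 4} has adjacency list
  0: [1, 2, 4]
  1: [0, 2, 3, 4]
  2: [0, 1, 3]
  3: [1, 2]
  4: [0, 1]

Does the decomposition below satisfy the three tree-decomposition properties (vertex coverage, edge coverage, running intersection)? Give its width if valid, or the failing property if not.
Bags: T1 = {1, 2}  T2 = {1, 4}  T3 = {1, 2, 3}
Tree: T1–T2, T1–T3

A tree decomposition must satisfy three properties: every vertex lies in some bag; for every edge, both endpoints lie together in some bag; and for every vertex, the bags containing it form a connected subtree. Here vertex 0 appears in no bag, so the decomposition is invalid.

No — vertex 0 appears in no bag.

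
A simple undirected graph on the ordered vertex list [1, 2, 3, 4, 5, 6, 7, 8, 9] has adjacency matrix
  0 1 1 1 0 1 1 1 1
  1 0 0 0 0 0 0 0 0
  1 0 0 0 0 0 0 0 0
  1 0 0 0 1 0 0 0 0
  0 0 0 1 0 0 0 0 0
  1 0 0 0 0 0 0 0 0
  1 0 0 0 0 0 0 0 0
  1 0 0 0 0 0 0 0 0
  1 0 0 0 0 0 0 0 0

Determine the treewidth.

A width-1 tree decomposition is:
Bags: B1 = {1, 7}  B2 = {1, 2}  B3 = {1, 3}  B4 = {1, 9}  B5 = {1, 8}  B6 = {1, 4}  B7 = {4, 5}  B8 = {1, 6}
Tree: B1–B2, B2–B3, B1–B4, B3–B5, B4–B6, B6–B7, B2–B8
The largest bag has 2 vertices, giving width 1; this decomposition certifies tw(G) ≤ 1. G has an edge, so its treewidth is at least 1. Therefore the treewidth is 1.

1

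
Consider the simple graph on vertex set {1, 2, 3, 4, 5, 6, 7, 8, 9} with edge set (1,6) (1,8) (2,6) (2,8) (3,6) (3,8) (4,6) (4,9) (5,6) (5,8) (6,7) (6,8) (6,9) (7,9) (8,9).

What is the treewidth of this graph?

2

A width-2 tree decomposition is:
Bags: B1 = {6, 7, 9}  B2 = {6, 8, 9}  B3 = {3, 6, 8}  B4 = {5, 6, 8}  B5 = {4, 6, 9}  B6 = {2, 6, 8}  B7 = {1, 6, 8}
Tree: B1–B2, B2–B3, B2–B4, B1–B5, B3–B6, B4–B7
The largest bag has 3 vertices, giving width 2; this decomposition certifies tw(G) ≤ 2. For the lower bound, the 3 vertices {1, 6, 8} are pairwise adjacent, and any tree decomposition puts a clique entirely inside one bag — forcing width ≥ 2. Hence tw(G) = 2 exactly.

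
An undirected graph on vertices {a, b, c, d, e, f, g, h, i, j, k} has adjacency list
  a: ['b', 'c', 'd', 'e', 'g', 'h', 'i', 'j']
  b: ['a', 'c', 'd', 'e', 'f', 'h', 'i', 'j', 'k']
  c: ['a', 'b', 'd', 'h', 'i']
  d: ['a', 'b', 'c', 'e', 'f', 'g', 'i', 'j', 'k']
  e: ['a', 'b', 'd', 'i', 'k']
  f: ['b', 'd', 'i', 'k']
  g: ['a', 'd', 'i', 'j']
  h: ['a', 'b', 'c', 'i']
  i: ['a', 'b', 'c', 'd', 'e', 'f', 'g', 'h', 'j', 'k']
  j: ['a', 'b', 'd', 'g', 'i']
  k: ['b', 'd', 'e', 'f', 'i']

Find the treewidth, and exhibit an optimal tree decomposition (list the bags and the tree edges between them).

Treewidth 4.
Bags: B1 = {a, b, d, e, i}  B2 = {a, b, c, d, i}  B3 = {a, b, d, i, j}  B4 = {a, b, c, h, i}  B5 = {a, d, g, i, j}  B6 = {b, d, e, i, k}  B7 = {b, d, f, i, k}
Tree: B1–B2, B1–B3, B2–B4, B3–B5, B1–B6, B6–B7

Each bag holds 5 vertices, so the decomposition has width 4, which upper-bounds the treewidth. Conversely, {a, d, g, i, j} is a clique of size 5, and the vertices of any clique must share a bag in every tree decomposition; so some bag has ≥ 5 vertices and tw(G) ≥ 4. The upper and lower bounds meet at 4, so that is the treewidth.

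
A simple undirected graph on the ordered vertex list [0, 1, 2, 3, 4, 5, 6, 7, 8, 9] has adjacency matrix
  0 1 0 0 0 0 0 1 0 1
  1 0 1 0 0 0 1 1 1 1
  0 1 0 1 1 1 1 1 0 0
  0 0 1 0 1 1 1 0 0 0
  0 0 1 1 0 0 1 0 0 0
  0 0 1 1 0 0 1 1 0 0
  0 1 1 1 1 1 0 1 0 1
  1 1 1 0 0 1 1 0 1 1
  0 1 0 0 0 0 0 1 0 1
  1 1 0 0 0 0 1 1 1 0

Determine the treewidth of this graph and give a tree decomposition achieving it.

Every bag has size at most 4, so the width is 4 − 1 = 3 and tw(G) ≤ 3. Conversely, {0, 1, 7, 9} is a clique of size 4, and the vertices of any clique must share a bag in every tree decomposition; so some bag has ≥ 4 vertices and tw(G) ≥ 3. Hence tw(G) = 3 exactly.

Treewidth 3.
One such decomposition:
Bags: B1 = {2, 5, 6, 7}  B2 = {2, 3, 5, 6}  B3 = {1, 2, 6, 7}  B4 = {1, 6, 7, 9}  B5 = {1, 7, 8, 9}  B6 = {0, 1, 7, 9}  B7 = {2, 3, 4, 6}
Tree: B1–B2, B1–B3, B3–B4, B4–B5, B5–B6, B2–B7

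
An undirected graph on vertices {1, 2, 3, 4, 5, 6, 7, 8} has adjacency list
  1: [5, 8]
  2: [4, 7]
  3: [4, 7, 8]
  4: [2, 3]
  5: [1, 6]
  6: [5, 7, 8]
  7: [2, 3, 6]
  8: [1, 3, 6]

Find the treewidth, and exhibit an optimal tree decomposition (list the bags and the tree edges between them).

Treewidth 2.
Bags: B1 = {1, 5, 6}  B2 = {1, 6, 8}  B3 = {6, 7, 8}  B4 = {3, 7, 8}  B5 = {2, 3, 7}  B6 = {2, 3, 4}
Tree: B1–B2, B2–B3, B3–B4, B4–B5, B5–B6

Every bag has size at most 3, so the width is 3 − 1 = 2 and tw(G) ≤ 2. Since 5–1–8–6–5 is a cycle in G, G is not acyclic. Forests are exactly the graphs of treewidth ≤ 1, so tw(G) ≥ 2. The upper and lower bounds meet at 2, so that is the treewidth.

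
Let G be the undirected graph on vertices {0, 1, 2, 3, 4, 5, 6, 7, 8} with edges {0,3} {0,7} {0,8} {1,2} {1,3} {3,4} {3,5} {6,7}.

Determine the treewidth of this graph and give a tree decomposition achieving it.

Each bag holds 2 vertices, so the decomposition has width 1, which upper-bounds the treewidth. G has an edge, so its treewidth is at least 1. The upper and lower bounds meet at 1, so that is the treewidth.

Treewidth 1.
Bags: B1 = {1, 3}  B2 = {1, 2}  B3 = {0, 3}  B4 = {3, 4}  B5 = {0, 7}  B6 = {3, 5}  B7 = {0, 8}  B8 = {6, 7}
Tree: B1–B2, B1–B3, B1–B4, B3–B5, B4–B6, B5–B7, B5–B8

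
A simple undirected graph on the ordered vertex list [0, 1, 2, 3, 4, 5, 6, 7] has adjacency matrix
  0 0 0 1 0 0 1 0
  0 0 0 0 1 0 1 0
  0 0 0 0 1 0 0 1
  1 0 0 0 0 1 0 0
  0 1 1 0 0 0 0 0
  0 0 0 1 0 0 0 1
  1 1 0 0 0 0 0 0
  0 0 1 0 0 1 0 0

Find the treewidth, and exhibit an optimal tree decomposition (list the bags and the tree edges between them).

Treewidth 2.
One optimal decomposition is:
Bags: B1 = {1, 2, 4}  B2 = {1, 2, 6}  B3 = {0, 2, 6}  B4 = {0, 2, 3}  B5 = {2, 3, 5}  B6 = {2, 5, 7}
Tree: B1–B2, B2–B3, B3–B4, B4–B5, B5–B6

The largest bag has 3 vertices, giving width 2; this decomposition certifies tw(G) ≤ 2. For the lower bound, G contains the cycle 2–4–1–6–0–3–5–7–2, so G is not a forest; only forests have treewidth ≤ 1, hence tw(G) ≥ 2. Therefore the treewidth is 2.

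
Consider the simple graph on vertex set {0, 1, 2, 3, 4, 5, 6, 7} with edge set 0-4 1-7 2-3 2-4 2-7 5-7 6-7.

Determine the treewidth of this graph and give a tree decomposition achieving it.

Each bag holds 2 vertices, so the decomposition has width 1, which upper-bounds the treewidth. Any graph with an edge has treewidth ≥ 1, and G has the edge 2–7. The upper and lower bounds meet at 1, so that is the treewidth.

Treewidth 1.
One such decomposition:
Bags: B1 = {2, 7}  B2 = {2, 3}  B3 = {2, 4}  B4 = {0, 4}  B5 = {5, 7}  B6 = {6, 7}  B7 = {1, 7}
Tree: B1–B2, B2–B3, B3–B4, B1–B5, B5–B6, B5–B7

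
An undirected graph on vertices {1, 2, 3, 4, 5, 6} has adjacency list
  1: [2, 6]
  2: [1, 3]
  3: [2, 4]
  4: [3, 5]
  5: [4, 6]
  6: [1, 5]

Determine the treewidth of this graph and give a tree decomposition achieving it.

Treewidth 2.
One such decomposition:
Bags: B1 = {1, 2, 3}  B2 = {1, 3, 4}  B3 = {1, 4, 5}  B4 = {1, 5, 6}
Tree: B1–B2, B2–B3, B3–B4

Every bag has size at most 3, so the width is 3 − 1 = 2 and tw(G) ≤ 2. Since 1–2–3–4–5–6–1 is a cycle in G, G is not acyclic. Forests are exactly the graphs of treewidth ≤ 1, so tw(G) ≥ 2. Therefore the treewidth is 2.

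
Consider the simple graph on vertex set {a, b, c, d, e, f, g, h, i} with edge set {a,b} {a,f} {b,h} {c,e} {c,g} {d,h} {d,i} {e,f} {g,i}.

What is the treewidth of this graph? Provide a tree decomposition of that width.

The largest bag has 3 vertices, giving width 2; this decomposition certifies tw(G) ≤ 2. Since a–f–e–c–g–i–d–h–b–a is a cycle in G, G is not acyclic. Forests are exactly the graphs of treewidth ≤ 1, so tw(G) ≥ 2. Combining the bounds, tw(G) = 2.

Treewidth 2.
One such decomposition:
Bags: B1 = {a, e, f}  B2 = {a, c, e}  B3 = {a, c, g}  B4 = {a, g, i}  B5 = {a, d, i}  B6 = {a, d, h}  B7 = {a, b, h}
Tree: B1–B2, B2–B3, B3–B4, B4–B5, B5–B6, B6–B7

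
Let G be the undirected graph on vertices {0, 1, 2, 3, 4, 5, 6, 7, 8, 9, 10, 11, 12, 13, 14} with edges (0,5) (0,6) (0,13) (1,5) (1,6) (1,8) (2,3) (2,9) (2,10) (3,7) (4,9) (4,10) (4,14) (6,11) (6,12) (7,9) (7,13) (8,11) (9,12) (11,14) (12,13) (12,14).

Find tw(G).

A width-3 tree decomposition is:
Bags: B1 = {2, 3, 7, 10}  B2 = {2, 7, 9, 10}  B3 = {4, 7, 9, 10}  B4 = {4, 7, 9, 13}  B5 = {4, 9, 12, 13}  B6 = {4, 12, 13, 14}  B7 = {0, 12, 13, 14}  B8 = {0, 6, 12, 14}  B9 = {0, 6, 11, 14}  B10 = {0, 5, 6, 11}  B11 = {1, 5, 6, 11}  B12 = {1, 5, 8, 11}
Tree: B1–B2, B2–B3, B3–B4, B4–B5, B5–B6, B6–B7, B7–B8, B8–B9, B9–B10, B10–B11, B11–B12
The largest bag has 4 vertices, giving width 3; this decomposition certifies tw(G) ≤ 3. For the lower bound: the 4 vertex sets {2,3,10}, {7}, {9}, {4,12,13,14} are disjoint, each induces a connected subgraph, and every pair is joined by at least one edge of G. Contracting each set to a single vertex therefore yields K_{4} as a minor, and since treewidth is minor-monotone, tw(G) ≥ tw(K_{4}) = 3. Hence tw(G) = 3 exactly.

3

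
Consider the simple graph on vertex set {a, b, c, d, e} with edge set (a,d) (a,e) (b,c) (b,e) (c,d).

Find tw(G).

A width-2 tree decomposition is:
Bags: B1 = {a, c, d}  B2 = {a, b, c}  B3 = {a, b, e}
Tree: B1–B2, B2–B3
Each bag holds 3 vertices, so the decomposition has width 2, which upper-bounds the treewidth. The edges a–d–c–b–e–a form a cycle, so G is not a tree and its treewidth is at least 2. Hence tw(G) = 2 exactly.

2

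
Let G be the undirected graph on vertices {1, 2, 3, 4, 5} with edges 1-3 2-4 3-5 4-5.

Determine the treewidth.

1

A width-1 tree decomposition is:
Bags: B1 = {3, 5}  B2 = {4, 5}  B3 = {1, 3}  B4 = {2, 4}
Tree: B1–B2, B1–B3, B2–B4
Each bag holds 2 vertices, so the decomposition has width 1, which upper-bounds the treewidth. Any graph with an edge has treewidth ≥ 1, and G has the edge 5–3. Hence tw(G) = 1 exactly.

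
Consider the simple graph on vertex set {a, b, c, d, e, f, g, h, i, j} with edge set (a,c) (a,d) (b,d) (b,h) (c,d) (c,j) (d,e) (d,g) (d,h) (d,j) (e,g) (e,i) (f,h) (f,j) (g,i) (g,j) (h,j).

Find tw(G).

2

A width-2 tree decomposition is:
Bags: B1 = {c, d, j}  B2 = {d, g, j}  B3 = {d, h, j}  B4 = {b, d, h}  B5 = {d, e, g}  B6 = {e, g, i}  B7 = {f, h, j}  B8 = {a, c, d}
Tree: B1–B2, B1–B3, B3–B4, B2–B5, B5–B6, B3–B7, B1–B8
Every bag has size at most 3, so the width is 3 − 1 = 2 and tw(G) ≤ 2. Conversely, {d, g, j} is a clique of size 3, and the vertices of any clique must share a bag in every tree decomposition; so some bag has ≥ 3 vertices and tw(G) ≥ 2. The upper and lower bounds meet at 2, so that is the treewidth.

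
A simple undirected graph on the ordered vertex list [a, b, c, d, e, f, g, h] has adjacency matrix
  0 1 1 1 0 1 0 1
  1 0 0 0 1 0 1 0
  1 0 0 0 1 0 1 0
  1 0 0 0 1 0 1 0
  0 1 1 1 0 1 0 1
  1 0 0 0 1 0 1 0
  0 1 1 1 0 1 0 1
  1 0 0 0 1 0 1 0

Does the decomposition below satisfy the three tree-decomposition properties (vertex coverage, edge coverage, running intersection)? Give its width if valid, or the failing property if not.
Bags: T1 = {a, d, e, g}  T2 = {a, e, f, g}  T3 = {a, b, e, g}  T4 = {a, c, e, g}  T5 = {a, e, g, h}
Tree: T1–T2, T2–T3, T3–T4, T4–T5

Yes; width 3.

Checking the three conditions: (i) the bags cover all of {a, b, c, d, e, f, g, h}; (ii) for each edge, some bag contains both endpoints; (iii) the bags containing any fixed vertex form a subtree. All hold, so the decomposition is valid with width 4 − 1 = 3.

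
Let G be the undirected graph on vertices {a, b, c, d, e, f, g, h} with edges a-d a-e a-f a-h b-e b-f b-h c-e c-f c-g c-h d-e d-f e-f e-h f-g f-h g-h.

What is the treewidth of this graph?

A width-3 tree decomposition is:
Bags: B1 = {c, f, g, h}  B2 = {c, e, f, h}  B3 = {b, e, f, h}  B4 = {a, e, f, h}  B5 = {a, d, e, f}
Tree: B1–B2, B2–B3, B2–B4, B4–B5
Each bag holds 4 vertices, so the decomposition has width 3, which upper-bounds the treewidth. On the other hand G contains the 4-clique {a, d, e, f}. A clique must lie in a single bag of any decomposition, so no decomposition can have width below 3. Therefore the treewidth is 3.

3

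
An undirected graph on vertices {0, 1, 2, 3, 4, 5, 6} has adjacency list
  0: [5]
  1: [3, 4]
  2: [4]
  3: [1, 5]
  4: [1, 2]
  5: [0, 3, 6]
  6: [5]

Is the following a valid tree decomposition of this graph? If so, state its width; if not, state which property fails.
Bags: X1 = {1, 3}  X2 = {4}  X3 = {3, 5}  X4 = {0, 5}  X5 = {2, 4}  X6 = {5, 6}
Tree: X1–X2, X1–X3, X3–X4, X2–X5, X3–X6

No — edge (1,4) lies in no bag.

A tree decomposition must satisfy three properties: every vertex lies in some bag; for every edge, both endpoints lie together in some bag; and for every vertex, the bags containing it form a connected subtree. Here edge (1,4) lies in no bag, so the decomposition is invalid.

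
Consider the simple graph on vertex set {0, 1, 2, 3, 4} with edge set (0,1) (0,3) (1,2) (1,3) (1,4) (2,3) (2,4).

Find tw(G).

A width-2 tree decomposition is:
Bags: B1 = {1, 2, 4}  B2 = {1, 2, 3}  B3 = {0, 1, 3}
Tree: B1–B2, B2–B3
Every bag has size at most 3, so the width is 3 − 1 = 2 and tw(G) ≤ 2. On the other hand G contains the 3-clique {0, 1, 3}. A clique must lie in a single bag of any decomposition, so no decomposition can have width below 2. Therefore the treewidth is 2.

2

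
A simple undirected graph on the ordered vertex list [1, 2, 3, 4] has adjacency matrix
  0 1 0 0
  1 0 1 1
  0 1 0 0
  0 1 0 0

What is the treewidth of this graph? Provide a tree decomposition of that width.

Treewidth 1.
Bags: B1 = {1, 2}  B2 = {2, 4}  B3 = {2, 3}
Tree: B1–B2, B2–B3

Each bag holds 2 vertices, so the decomposition has width 1, which upper-bounds the treewidth. G has an edge, so its treewidth is at least 1. Combining the bounds, tw(G) = 1.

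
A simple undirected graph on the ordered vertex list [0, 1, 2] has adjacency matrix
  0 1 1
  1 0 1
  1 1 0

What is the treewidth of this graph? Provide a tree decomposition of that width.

A single bag containing all 3 vertices is trivially a valid decomposition of width 2. On the other hand G contains the 3-clique {0, 1, 2}. A clique must lie in a single bag of any decomposition, so no decomposition can have width below 2. Hence tw(G) = 2 exactly.

Treewidth 2.
One such decomposition:
Bags: B1 = {0, 1, 2}
Tree: (single bag)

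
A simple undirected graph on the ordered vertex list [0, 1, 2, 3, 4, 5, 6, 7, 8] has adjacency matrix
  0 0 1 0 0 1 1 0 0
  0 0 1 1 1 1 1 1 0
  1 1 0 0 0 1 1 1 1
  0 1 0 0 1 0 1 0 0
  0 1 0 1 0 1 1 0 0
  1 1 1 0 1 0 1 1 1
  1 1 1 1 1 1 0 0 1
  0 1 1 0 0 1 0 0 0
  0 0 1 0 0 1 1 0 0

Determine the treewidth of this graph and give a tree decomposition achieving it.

Every bag has size at most 4, so the width is 4 − 1 = 3 and tw(G) ≤ 3. Conversely, {1, 3, 4, 6} is a clique of size 4, and the vertices of any clique must share a bag in every tree decomposition; so some bag has ≥ 4 vertices and tw(G) ≥ 3. The upper and lower bounds meet at 3, so that is the treewidth.

Treewidth 3.
One such decomposition:
Bags: B1 = {1, 4, 5, 6}  B2 = {1, 3, 4, 6}  B3 = {1, 2, 5, 6}  B4 = {1, 2, 5, 7}  B5 = {0, 2, 5, 6}  B6 = {2, 5, 6, 8}
Tree: B1–B2, B1–B3, B3–B4, B3–B5, B3–B6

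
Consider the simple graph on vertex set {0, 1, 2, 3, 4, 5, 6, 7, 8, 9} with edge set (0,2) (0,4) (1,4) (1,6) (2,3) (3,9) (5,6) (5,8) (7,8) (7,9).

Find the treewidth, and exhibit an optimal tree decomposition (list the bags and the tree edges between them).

The largest bag has 3 vertices, giving width 2; this decomposition certifies tw(G) ≤ 2. The edges 5–8–7–9–3–2–0–4–1–6–5 form a cycle, so G is not a tree and its treewidth is at least 2. Combining the bounds, tw(G) = 2.

Treewidth 2.
One such decomposition:
Bags: B1 = {5, 7, 8}  B2 = {5, 7, 9}  B3 = {3, 5, 9}  B4 = {2, 3, 5}  B5 = {0, 2, 5}  B6 = {0, 4, 5}  B7 = {1, 4, 5}  B8 = {1, 5, 6}
Tree: B1–B2, B2–B3, B3–B4, B4–B5, B5–B6, B6–B7, B7–B8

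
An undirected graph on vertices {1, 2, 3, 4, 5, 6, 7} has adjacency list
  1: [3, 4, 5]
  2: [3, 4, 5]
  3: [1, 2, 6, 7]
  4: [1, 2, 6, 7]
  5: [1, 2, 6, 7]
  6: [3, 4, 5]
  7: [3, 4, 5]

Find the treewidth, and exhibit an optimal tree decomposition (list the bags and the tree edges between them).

Treewidth 3.
Bags: B1 = {3, 4, 5, 6}  B2 = {1, 3, 4, 5}  B3 = {2, 3, 4, 5}  B4 = {3, 4, 5, 7}
Tree: B1–B2, B2–B3, B3–B4

The largest bag has 4 vertices, giving width 3; this decomposition certifies tw(G) ≤ 3. For the lower bound: the 4 vertex sets {4,6}, {1,5}, {3}, {2} are disjoint, each induces a connected subgraph, and every pair is joined by at least one edge of G. Contracting each set to a single vertex therefore yields K_{4} as a minor, and since treewidth is minor-monotone, tw(G) ≥ tw(K_{4}) = 3. The upper and lower bounds meet at 3, so that is the treewidth.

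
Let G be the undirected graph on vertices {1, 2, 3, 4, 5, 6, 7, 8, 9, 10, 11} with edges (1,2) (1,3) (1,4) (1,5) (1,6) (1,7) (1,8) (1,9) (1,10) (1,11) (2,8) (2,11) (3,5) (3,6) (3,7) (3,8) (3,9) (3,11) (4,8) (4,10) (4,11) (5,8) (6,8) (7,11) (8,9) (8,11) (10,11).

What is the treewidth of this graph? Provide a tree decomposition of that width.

Treewidth 3.
One such decomposition:
Bags: B1 = {1, 3, 8, 11}  B2 = {1, 3, 5, 8}  B3 = {1, 3, 7, 11}  B4 = {1, 4, 8, 11}  B5 = {1, 4, 10, 11}  B6 = {1, 3, 8, 9}  B7 = {1, 2, 8, 11}  B8 = {1, 3, 6, 8}
Tree: B1–B2, B1–B3, B1–B4, B4–B5, B2–B6, B1–B7, B6–B8

Every bag has size at most 4, so the width is 4 − 1 = 3 and tw(G) ≤ 3. Conversely, {1, 2, 8, 11} is a clique of size 4, and the vertices of any clique must share a bag in every tree decomposition; so some bag has ≥ 4 vertices and tw(G) ≥ 3. Therefore the treewidth is 3.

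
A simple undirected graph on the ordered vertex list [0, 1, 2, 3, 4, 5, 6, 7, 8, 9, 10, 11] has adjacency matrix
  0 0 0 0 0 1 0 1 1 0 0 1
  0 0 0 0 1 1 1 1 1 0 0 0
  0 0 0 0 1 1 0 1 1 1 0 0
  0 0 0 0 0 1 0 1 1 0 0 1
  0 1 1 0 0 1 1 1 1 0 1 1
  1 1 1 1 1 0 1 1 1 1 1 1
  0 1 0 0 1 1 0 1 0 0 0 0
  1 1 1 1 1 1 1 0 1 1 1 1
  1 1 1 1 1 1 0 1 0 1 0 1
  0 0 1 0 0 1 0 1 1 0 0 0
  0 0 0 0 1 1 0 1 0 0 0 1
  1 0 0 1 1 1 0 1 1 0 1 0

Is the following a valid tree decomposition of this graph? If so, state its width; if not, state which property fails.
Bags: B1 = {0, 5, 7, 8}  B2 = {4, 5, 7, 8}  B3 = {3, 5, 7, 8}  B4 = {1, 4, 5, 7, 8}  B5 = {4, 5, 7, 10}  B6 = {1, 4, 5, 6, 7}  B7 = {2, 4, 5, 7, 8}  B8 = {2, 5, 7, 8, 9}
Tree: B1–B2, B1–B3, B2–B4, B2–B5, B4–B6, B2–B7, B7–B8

No — vertex 11 appears in no bag.

A tree decomposition must satisfy three properties: every vertex lies in some bag; for every edge, both endpoints lie together in some bag; and for every vertex, the bags containing it form a connected subtree. Here vertex 11 appears in no bag, so the decomposition is invalid.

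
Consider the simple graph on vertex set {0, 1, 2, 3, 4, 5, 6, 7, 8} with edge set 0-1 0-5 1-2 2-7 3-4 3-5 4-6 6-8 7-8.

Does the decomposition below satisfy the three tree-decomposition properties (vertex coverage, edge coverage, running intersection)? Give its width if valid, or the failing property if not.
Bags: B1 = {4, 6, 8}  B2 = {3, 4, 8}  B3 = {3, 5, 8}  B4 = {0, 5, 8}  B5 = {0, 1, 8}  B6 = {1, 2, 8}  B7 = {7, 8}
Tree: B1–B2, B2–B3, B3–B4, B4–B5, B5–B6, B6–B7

No — edge (2,7) lies in no bag.

A tree decomposition must satisfy three properties: every vertex lies in some bag; for every edge, both endpoints lie together in some bag; and for every vertex, the bags containing it form a connected subtree. Here edge (2,7) lies in no bag, so the decomposition is invalid.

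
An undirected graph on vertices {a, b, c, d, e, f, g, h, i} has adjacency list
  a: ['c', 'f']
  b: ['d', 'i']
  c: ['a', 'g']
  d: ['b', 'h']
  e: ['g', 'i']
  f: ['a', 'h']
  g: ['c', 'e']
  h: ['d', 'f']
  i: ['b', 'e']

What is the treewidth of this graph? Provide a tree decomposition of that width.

Each bag holds 3 vertices, so the decomposition has width 2, which upper-bounds the treewidth. The edges i–b–d–h–f–a–c–g–e–i form a cycle, so G is not a tree and its treewidth is at least 2. The upper and lower bounds meet at 2, so that is the treewidth.

Treewidth 2.
Bags: B1 = {b, d, i}  B2 = {d, h, i}  B3 = {f, h, i}  B4 = {a, f, i}  B5 = {a, c, i}  B6 = {c, g, i}  B7 = {e, g, i}
Tree: B1–B2, B2–B3, B3–B4, B4–B5, B5–B6, B6–B7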